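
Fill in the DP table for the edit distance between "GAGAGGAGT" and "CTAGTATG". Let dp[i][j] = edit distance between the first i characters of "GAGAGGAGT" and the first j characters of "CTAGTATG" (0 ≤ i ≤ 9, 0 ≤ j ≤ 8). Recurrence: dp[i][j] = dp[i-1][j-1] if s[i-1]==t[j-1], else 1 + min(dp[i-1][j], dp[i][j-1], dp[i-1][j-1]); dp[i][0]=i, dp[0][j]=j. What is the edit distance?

6

   ''  C  T  A  G  T  A  T  G
''  0  1  2  3  4  5  6  7  8
 G  1  1  2  3  3  4  5  6  7
 A  2  2  2  2  3  4  4  5  6
 G  3  3  3  3  2  3  4  5  5
 A  4  4  4  3  3  3  3  4  5
 G  5  5  5  4  3  4  4  4  4
 G  6  6  6  5  4  4  5  5  4
 A  7  7  7  6  5  5  4  5  5
 G  8  8  8  7  6  6  5  5  5
 T  9  9  8  8  7  6  6  5  6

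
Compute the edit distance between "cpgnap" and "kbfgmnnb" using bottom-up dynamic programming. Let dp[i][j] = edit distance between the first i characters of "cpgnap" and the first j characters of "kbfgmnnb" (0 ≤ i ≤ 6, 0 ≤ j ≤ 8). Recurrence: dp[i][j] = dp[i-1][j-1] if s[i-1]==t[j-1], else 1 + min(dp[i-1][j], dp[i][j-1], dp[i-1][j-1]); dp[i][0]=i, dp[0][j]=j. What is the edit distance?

6

   ''  k  b  f  g  m  n  n  b
''  0  1  2  3  4  5  6  7  8
 c  1  1  2  3  4  5  6  7  8
 p  2  2  2  3  4  5  6  7  8
 g  3  3  3  3  3  4  5  6  7
 n  4  4  4  4  4  4  4  5  6
 a  5  5  5  5  5  5  5  5  6
 p  6  6  6  6  6  6  6  6  6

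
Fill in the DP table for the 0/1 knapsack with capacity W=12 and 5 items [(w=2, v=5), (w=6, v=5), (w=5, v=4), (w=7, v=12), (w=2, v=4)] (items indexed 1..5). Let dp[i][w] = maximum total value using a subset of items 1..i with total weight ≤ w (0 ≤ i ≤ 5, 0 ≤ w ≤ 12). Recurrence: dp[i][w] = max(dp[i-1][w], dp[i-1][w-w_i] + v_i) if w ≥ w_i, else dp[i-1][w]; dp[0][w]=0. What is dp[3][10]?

i\w   0   1   2   3   4   5   6   7   8   9  10  11  12
  0   0   0   0   0   0   0   0   0   0   0   0   0   0
  1   0   0   5   5   5   5   5   5   5   5   5   5   5
  2   0   0   5   5   5   5   5   5  10  10  10  10  10
  3   0   0   5   5   5   5   5   9  10  10  10  10  10
  4   0   0   5   5   5   5   5  12  12  17  17  17  17
  5   0   0   5   5   9   9   9  12  12  17  17  21  21

10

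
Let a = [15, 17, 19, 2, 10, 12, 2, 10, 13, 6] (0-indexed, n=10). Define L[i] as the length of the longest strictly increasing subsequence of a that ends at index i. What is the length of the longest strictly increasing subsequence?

4

   i    0    1    2    3    4    5    6    7    8    9
a[i]   15   17   19    2   10   12    2   10   13    6
L[i]    1    2    3    1    2    3    1    2    4    2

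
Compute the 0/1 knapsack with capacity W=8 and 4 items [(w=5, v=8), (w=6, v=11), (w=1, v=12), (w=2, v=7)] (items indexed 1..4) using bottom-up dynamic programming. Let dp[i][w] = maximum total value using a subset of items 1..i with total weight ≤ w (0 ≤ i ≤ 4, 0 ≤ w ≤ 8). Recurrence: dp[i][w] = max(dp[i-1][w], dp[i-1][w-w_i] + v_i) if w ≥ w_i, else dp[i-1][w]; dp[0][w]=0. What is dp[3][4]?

12

i\w   0   1   2   3   4   5   6   7   8
  0   0   0   0   0   0   0   0   0   0
  1   0   0   0   0   0   8   8   8   8
  2   0   0   0   0   0   8  11  11  11
  3   0  12  12  12  12  12  20  23  23
  4   0  12  12  19  19  19  20  23  27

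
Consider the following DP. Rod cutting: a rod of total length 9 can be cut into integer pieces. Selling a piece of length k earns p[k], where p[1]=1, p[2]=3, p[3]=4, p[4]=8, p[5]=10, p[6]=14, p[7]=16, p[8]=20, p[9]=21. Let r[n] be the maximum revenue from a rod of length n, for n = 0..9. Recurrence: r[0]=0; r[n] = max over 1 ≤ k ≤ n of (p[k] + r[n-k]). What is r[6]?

   n    0    1    2    3    4    5    6    7    8    9
r[n]    0    1    3    4    8   10   14   16   20   21

14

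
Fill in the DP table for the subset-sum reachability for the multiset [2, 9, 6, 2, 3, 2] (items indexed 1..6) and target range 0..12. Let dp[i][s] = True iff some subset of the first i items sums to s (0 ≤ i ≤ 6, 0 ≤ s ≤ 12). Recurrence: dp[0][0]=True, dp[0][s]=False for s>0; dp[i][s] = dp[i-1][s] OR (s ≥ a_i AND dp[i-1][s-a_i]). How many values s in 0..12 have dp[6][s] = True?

12

i\s   0   1   2   3   4   5   6   7   8   9  10  11  12
  0   T   F   F   F   F   F   F   F   F   F   F   F   F
  1   T   F   T   F   F   F   F   F   F   F   F   F   F
  2   T   F   T   F   F   F   F   F   F   T   F   T   F
  3   T   F   T   F   F   F   T   F   T   T   F   T   F
  4   T   F   T   F   T   F   T   F   T   T   T   T   F
  5   T   F   T   T   T   T   T   T   T   T   T   T   T
  6   T   F   T   T   T   T   T   T   T   T   T   T   T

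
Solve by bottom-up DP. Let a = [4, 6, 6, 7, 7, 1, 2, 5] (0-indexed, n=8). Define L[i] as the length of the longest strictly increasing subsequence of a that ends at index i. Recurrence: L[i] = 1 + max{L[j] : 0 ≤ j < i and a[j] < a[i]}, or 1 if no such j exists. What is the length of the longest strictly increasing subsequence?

3

   i    0    1    2    3    4    5    6    7
a[i]    4    6    6    7    7    1    2    5
L[i]    1    2    2    3    3    1    2    3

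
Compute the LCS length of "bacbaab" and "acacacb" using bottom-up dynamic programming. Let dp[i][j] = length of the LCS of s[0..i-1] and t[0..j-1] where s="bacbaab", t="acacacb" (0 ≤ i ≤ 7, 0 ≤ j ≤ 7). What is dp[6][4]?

3

   ''  a  c  a  c  a  c  b
''  0  0  0  0  0  0  0  0
 b  0  0  0  0  0  0  0  1
 a  0  1  1  1  1  1  1  1
 c  0  1  2  2  2  2  2  2
 b  0  1  2  2  2  2  2  3
 a  0  1  2  3  3  3  3  3
 a  0  1  2  3  3  4  4  4
 b  0  1  2  3  3  4  4  5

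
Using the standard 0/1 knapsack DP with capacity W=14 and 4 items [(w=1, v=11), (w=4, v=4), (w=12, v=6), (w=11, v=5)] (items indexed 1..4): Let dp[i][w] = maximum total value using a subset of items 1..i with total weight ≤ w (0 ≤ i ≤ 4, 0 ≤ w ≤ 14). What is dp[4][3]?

11

i\w   0   1   2   3   4   5   6   7   8   9  10  11  12  13  14
  0   0   0   0   0   0   0   0   0   0   0   0   0   0   0   0
  1   0  11  11  11  11  11  11  11  11  11  11  11  11  11  11
  2   0  11  11  11  11  15  15  15  15  15  15  15  15  15  15
  3   0  11  11  11  11  15  15  15  15  15  15  15  15  17  17
  4   0  11  11  11  11  15  15  15  15  15  15  15  16  17  17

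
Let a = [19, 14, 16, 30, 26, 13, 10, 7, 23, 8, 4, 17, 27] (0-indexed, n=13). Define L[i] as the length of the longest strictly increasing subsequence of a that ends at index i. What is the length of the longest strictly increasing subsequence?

4

   i    0    1    2    3    4    5    6    7    8    9   10   11   12
a[i]   19   14   16   30   26   13   10    7   23    8    4   17   27
L[i]    1    1    2    3    3    1    1    1    3    2    1    3    4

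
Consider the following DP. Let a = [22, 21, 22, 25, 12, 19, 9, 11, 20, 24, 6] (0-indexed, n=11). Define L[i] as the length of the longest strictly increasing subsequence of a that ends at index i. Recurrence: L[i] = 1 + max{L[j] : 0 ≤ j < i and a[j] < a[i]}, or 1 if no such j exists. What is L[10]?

   i    0    1    2    3    4    5    6    7    8    9   10
a[i]   22   21   22   25   12   19    9   11   20   24    6
L[i]    1    1    2    3    1    2    1    2    3    4    1

1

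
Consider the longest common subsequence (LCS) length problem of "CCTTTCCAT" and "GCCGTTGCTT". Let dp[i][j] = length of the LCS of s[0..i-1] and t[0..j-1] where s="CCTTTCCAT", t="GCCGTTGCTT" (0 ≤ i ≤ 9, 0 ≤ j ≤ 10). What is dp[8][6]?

   ''  G  C  C  G  T  T  G  C  T  T
''  0  0  0  0  0  0  0  0  0  0  0
 C  0  0  1  1  1  1  1  1  1  1  1
 C  0  0  1  2  2  2  2  2  2  2  2
 T  0  0  1  2  2  3  3  3  3  3  3
 T  0  0  1  2  2  3  4  4  4  4  4
 T  0  0  1  2  2  3  4  4  4  5  5
 C  0  0  1  2  2  3  4  4  5  5  5
 C  0  0  1  2  2  3  4  4  5  5  5
 A  0  0  1  2  2  3  4  4  5  5  5
 T  0  0  1  2  2  3  4  4  5  6  6

4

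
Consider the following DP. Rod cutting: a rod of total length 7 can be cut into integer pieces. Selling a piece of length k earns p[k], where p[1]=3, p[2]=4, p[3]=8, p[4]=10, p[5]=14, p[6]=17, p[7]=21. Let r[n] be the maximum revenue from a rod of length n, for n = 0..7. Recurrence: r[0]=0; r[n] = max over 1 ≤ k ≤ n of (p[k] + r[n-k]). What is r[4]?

   n    0    1    2    3    4    5    6    7
r[n]    0    3    6    9   12   15   18   21

12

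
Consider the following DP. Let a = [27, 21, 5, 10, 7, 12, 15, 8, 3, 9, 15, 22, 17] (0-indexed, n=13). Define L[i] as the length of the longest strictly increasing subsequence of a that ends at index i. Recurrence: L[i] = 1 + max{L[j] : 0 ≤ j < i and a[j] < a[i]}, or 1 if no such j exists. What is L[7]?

   i    0    1    2    3    4    5    6    7    8    9   10   11   12
a[i]   27   21    5   10    7   12   15    8    3    9   15   22   17
L[i]    1    1    1    2    2    3    4    3    1    4    5    6    6

3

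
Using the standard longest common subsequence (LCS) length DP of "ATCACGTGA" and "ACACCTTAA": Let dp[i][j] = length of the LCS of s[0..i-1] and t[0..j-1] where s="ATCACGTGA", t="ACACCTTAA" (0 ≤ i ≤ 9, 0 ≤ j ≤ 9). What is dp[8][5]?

   ''  A  C  A  C  C  T  T  A  A
''  0  0  0  0  0  0  0  0  0  0
 A  0  1  1  1  1  1  1  1  1  1
 T  0  1  1  1  1  1  2  2  2  2
 C  0  1  2  2  2  2  2  2  2  2
 A  0  1  2  3  3  3  3  3  3  3
 C  0  1  2  3  4  4  4  4  4  4
 G  0  1  2  3  4  4  4  4  4  4
 T  0  1  2  3  4  4  5  5  5  5
 G  0  1  2  3  4  4  5  5  5  5
 A  0  1  2  3  4  4  5  5  6  6

4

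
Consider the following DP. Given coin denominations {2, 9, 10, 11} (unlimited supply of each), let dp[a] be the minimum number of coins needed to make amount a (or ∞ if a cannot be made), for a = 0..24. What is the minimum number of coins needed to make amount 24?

 a  0  1  2  3  4  5  6  7  8  9 10 11 12 13 14 15 16 17 18 19 20 21 22 23 24
dp  0  -  1  -  2  -  3  -  4  1  1  1  2  2  3  3  4  4  2  2  2  2  2  3  3
(- denotes ∞ / unreachable)

3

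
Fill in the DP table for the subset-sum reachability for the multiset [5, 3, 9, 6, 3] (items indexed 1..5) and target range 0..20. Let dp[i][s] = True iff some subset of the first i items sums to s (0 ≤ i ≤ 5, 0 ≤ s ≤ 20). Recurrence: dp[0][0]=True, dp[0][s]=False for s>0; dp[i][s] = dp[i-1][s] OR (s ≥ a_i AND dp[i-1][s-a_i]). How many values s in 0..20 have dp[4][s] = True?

i\s   0   1   2   3   4   5   6   7   8   9  10  11  12  13  14  15  16  17  18  19  20
  0   T   F   F   F   F   F   F   F   F   F   F   F   F   F   F   F   F   F   F   F   F
  1   T   F   F   F   F   T   F   F   F   F   F   F   F   F   F   F   F   F   F   F   F
  2   T   F   F   T   F   T   F   F   T   F   F   F   F   F   F   F   F   F   F   F   F
  3   T   F   F   T   F   T   F   F   T   T   F   F   T   F   T   F   F   T   F   F   F
  4   T   F   F   T   F   T   T   F   T   T   F   T   T   F   T   T   F   T   T   F   T
  5   T   F   F   T   F   T   T   F   T   T   F   T   T   F   T   T   F   T   T   F   T

13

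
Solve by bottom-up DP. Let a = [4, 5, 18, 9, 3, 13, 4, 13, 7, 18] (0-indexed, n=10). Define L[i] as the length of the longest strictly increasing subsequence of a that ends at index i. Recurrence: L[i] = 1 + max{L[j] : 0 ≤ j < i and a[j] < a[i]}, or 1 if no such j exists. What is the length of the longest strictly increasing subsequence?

   i    0    1    2    3    4    5    6    7    8    9
a[i]    4    5   18    9    3   13    4   13    7   18
L[i]    1    2    3    3    1    4    2    4    3    5

5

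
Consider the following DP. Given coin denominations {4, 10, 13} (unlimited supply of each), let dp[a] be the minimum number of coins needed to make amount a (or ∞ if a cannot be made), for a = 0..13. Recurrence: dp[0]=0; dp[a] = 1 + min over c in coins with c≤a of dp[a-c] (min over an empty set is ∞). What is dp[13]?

 a  0  1  2  3  4  5  6  7  8  9 10 11 12 13
dp  0  -  -  -  1  -  -  -  2  -  1  -  3  1
(- denotes ∞ / unreachable)

1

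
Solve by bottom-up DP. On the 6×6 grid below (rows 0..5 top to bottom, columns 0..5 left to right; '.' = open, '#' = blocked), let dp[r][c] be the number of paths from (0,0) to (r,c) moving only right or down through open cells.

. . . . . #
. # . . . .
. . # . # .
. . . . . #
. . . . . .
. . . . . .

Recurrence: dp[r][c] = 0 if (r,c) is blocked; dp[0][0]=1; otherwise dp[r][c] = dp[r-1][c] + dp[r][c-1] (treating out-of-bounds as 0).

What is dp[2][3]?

r\c   0   1   2   3   4   5
  0   1   1   1   1   1   0
  1   1   0   1   2   3   3
  2   1   1   0   2   0   3
  3   1   2   2   4   4   0
  4   1   3   5   9  13  13
  5   1   4   9  18  31  44

2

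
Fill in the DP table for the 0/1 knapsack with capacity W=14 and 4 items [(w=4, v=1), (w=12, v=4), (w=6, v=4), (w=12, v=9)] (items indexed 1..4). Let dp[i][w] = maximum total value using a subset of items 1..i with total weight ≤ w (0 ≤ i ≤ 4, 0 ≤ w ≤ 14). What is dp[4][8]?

4

i\w   0   1   2   3   4   5   6   7   8   9  10  11  12  13  14
  0   0   0   0   0   0   0   0   0   0   0   0   0   0   0   0
  1   0   0   0   0   1   1   1   1   1   1   1   1   1   1   1
  2   0   0   0   0   1   1   1   1   1   1   1   1   4   4   4
  3   0   0   0   0   1   1   4   4   4   4   5   5   5   5   5
  4   0   0   0   0   1   1   4   4   4   4   5   5   9   9   9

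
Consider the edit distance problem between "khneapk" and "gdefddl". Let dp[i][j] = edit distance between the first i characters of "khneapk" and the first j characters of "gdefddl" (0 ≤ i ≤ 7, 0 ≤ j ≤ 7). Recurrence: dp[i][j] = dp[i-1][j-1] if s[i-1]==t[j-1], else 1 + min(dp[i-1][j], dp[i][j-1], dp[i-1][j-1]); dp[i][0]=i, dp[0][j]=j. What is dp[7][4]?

6

   ''  g  d  e  f  d  d  l
''  0  1  2  3  4  5  6  7
 k  1  1  2  3  4  5  6  7
 h  2  2  2  3  4  5  6  7
 n  3  3  3  3  4  5  6  7
 e  4  4  4  3  4  5  6  7
 a  5  5  5  4  4  5  6  7
 p  6  6  6  5  5  5  6  7
 k  7  7  7  6  6  6  6  7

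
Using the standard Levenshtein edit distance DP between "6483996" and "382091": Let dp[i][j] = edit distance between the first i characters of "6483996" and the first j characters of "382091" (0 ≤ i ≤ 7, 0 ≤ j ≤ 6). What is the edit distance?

   ''  3  8  2  0  9  1
''  0  1  2  3  4  5  6
 6  1  1  2  3  4  5  6
 4  2  2  2  3  4  5  6
 8  3  3  2  3  4  5  6
 3  4  3  3  3  4  5  6
 9  5  4  4  4  4  4  5
 9  6  5  5  5  5  4  5
 6  7  6  6  6  6  5  5

5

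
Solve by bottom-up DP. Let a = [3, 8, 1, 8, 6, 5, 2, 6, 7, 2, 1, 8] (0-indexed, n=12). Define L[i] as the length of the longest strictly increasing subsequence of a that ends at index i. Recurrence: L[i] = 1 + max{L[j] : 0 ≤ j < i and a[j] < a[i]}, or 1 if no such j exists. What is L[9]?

2

   i    0    1    2    3    4    5    6    7    8    9   10   11
a[i]    3    8    1    8    6    5    2    6    7    2    1    8
L[i]    1    2    1    2    2    2    2    3    4    2    1    5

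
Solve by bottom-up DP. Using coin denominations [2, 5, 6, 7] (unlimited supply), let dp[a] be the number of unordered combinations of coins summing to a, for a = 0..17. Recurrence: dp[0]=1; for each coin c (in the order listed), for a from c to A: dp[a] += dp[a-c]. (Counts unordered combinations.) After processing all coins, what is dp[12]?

after  coin     0     1     2     3     4     5     6     7     8     9    10    11    12    13    14    15    16    17
          2     1     0     1     0     1     0     1     0     1     0     1     0     1     0     1     0     1     0
          5     1     0     1     0     1     1     1     1     1     1     2     1     2     1     2     2     2     2
          6     1     0     1     0     1     1     2     1     2     1     3     2     4     2     4     3     5     4
          7     1     0     1     0     1     1     2     2     2     2     3     3     5     4     6     5     7     7

5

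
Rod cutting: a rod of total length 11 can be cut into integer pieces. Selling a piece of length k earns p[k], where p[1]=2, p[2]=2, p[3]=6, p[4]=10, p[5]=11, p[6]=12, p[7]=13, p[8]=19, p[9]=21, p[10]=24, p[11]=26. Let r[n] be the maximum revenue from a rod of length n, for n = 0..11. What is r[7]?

16

   n    0    1    2    3    4    5    6    7    8    9   10   11
r[n]    0    2    4    6   10   12   14   16   20   22   24   26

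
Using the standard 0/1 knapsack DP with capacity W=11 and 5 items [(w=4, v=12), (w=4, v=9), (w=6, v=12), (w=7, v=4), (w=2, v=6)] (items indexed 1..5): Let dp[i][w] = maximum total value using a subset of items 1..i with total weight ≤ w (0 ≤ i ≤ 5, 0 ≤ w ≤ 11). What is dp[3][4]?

12

i\w   0   1   2   3   4   5   6   7   8   9  10  11
  0   0   0   0   0   0   0   0   0   0   0   0   0
  1   0   0   0   0  12  12  12  12  12  12  12  12
  2   0   0   0   0  12  12  12  12  21  21  21  21
  3   0   0   0   0  12  12  12  12  21  21  24  24
  4   0   0   0   0  12  12  12  12  21  21  24  24
  5   0   0   6   6  12  12  18  18  21  21  27  27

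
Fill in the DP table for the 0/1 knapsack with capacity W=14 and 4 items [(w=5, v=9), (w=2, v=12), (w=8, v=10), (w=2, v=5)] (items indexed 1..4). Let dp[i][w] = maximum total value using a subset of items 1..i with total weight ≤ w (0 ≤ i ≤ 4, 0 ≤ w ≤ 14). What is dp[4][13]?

27

i\w   0   1   2   3   4   5   6   7   8   9  10  11  12  13  14
  0   0   0   0   0   0   0   0   0   0   0   0   0   0   0   0
  1   0   0   0   0   0   9   9   9   9   9   9   9   9   9   9
  2   0   0  12  12  12  12  12  21  21  21  21  21  21  21  21
  3   0   0  12  12  12  12  12  21  21  21  22  22  22  22  22
  4   0   0  12  12  17  17  17  21  21  26  26  26  27  27  27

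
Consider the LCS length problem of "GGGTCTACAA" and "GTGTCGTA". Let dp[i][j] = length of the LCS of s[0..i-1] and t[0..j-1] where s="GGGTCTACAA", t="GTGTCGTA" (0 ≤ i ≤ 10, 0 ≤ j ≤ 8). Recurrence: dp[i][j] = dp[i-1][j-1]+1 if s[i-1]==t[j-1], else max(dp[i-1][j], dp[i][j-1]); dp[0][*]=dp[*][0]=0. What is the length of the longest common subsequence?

6

   ''  G  T  G  T  C  G  T  A
''  0  0  0  0  0  0  0  0  0
 G  0  1  1  1  1  1  1  1  1
 G  0  1  1  2  2  2  2  2  2
 G  0  1  1  2  2  2  3  3  3
 T  0  1  2  2  3  3  3  4  4
 C  0  1  2  2  3  4  4  4  4
 T  0  1  2  2  3  4  4  5  5
 A  0  1  2  2  3  4  4  5  6
 C  0  1  2  2  3  4  4  5  6
 A  0  1  2  2  3  4  4  5  6
 A  0  1  2  2  3  4  4  5  6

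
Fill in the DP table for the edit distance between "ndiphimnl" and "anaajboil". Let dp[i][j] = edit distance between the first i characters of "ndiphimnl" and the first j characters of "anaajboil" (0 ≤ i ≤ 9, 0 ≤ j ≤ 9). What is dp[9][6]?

9

   ''  a  n  a  a  j  b  o  i  l
''  0  1  2  3  4  5  6  7  8  9
 n  1  1  1  2  3  4  5  6  7  8
 d  2  2  2  2  3  4  5  6  7  8
 i  3  3  3  3  3  4  5  6  6  7
 p  4  4  4  4  4  4  5  6  7  7
 h  5  5  5  5  5  5  5  6  7  8
 i  6  6  6  6  6  6  6  6  6  7
 m  7  7  7  7  7  7  7  7  7  7
 n  8  8  7  8  8  8  8  8  8  8
 l  9  9  8  8  9  9  9  9  9  8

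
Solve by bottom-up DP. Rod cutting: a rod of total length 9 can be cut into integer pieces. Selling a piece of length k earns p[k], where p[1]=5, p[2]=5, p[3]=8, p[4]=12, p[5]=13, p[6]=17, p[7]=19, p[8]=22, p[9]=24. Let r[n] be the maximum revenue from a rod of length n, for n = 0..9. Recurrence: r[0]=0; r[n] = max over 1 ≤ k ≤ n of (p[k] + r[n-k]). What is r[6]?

   n    0    1    2    3    4    5    6    7    8    9
r[n]    0    5   10   15   20   25   30   35   40   45

30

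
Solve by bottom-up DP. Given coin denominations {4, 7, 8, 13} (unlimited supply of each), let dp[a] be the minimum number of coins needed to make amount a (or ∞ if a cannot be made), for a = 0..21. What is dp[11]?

 a  0  1  2  3  4  5  6  7  8  9 10 11 12 13 14 15 16 17 18 19 20 21
dp  0  -  -  -  1  -  -  1  1  -  -  2  2  1  2  2  2  2  3  3  2  2
(- denotes ∞ / unreachable)

2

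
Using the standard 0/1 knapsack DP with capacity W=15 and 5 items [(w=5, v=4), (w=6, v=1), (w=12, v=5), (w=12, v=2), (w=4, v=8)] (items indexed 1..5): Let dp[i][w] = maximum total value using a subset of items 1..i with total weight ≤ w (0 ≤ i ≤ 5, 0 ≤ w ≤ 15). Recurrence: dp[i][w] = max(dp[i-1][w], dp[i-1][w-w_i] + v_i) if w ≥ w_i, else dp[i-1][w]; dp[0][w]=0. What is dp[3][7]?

i\w   0   1   2   3   4   5   6   7   8   9  10  11  12  13  14  15
  0   0   0   0   0   0   0   0   0   0   0   0   0   0   0   0   0
  1   0   0   0   0   0   4   4   4   4   4   4   4   4   4   4   4
  2   0   0   0   0   0   4   4   4   4   4   4   5   5   5   5   5
  3   0   0   0   0   0   4   4   4   4   4   4   5   5   5   5   5
  4   0   0   0   0   0   4   4   4   4   4   4   5   5   5   5   5
  5   0   0   0   0   8   8   8   8   8  12  12  12  12  12  12  13

4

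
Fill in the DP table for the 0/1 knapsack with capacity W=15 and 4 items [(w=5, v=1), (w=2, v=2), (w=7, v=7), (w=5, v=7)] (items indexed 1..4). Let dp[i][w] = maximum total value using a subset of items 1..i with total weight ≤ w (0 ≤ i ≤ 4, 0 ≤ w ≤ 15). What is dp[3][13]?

9

i\w   0   1   2   3   4   5   6   7   8   9  10  11  12  13  14  15
  0   0   0   0   0   0   0   0   0   0   0   0   0   0   0   0   0
  1   0   0   0   0   0   1   1   1   1   1   1   1   1   1   1   1
  2   0   0   2   2   2   2   2   3   3   3   3   3   3   3   3   3
  3   0   0   2   2   2   2   2   7   7   9   9   9   9   9  10  10
  4   0   0   2   2   2   7   7   9   9   9   9   9  14  14  16  16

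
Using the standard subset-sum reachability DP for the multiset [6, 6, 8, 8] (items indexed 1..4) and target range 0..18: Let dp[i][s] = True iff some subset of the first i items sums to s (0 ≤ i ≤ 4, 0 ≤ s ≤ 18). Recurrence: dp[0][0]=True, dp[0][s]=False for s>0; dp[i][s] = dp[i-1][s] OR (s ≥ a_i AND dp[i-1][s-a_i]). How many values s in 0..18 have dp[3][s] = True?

5

i\s   0   1   2   3   4   5   6   7   8   9  10  11  12  13  14  15  16  17  18
  0   T   F   F   F   F   F   F   F   F   F   F   F   F   F   F   F   F   F   F
  1   T   F   F   F   F   F   T   F   F   F   F   F   F   F   F   F   F   F   F
  2   T   F   F   F   F   F   T   F   F   F   F   F   T   F   F   F   F   F   F
  3   T   F   F   F   F   F   T   F   T   F   F   F   T   F   T   F   F   F   F
  4   T   F   F   F   F   F   T   F   T   F   F   F   T   F   T   F   T   F   F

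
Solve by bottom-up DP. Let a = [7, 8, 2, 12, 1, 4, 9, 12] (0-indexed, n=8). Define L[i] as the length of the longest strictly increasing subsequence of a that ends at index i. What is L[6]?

3

   i    0    1    2    3    4    5    6    7
a[i]    7    8    2   12    1    4    9   12
L[i]    1    2    1    3    1    2    3    4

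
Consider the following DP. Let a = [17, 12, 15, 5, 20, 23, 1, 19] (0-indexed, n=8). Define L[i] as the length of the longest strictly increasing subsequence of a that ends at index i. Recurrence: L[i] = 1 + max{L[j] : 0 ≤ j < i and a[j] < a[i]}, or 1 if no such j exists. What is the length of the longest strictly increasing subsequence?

   i    0    1    2    3    4    5    6    7
a[i]   17   12   15    5   20   23    1   19
L[i]    1    1    2    1    3    4    1    3

4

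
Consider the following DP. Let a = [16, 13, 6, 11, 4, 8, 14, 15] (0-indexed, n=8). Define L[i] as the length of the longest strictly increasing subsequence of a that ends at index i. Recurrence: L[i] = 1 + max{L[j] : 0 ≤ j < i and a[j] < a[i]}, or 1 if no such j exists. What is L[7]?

   i    0    1    2    3    4    5    6    7
a[i]   16   13    6   11    4    8   14   15
L[i]    1    1    1    2    1    2    3    4

4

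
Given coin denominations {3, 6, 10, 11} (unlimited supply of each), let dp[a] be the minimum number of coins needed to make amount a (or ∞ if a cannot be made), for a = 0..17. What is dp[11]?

1

 a  0  1  2  3  4  5  6  7  8  9 10 11 12 13 14 15 16 17
dp  0  -  -  1  -  -  1  -  -  2  1  1  2  2  2  3  2  2
(- denotes ∞ / unreachable)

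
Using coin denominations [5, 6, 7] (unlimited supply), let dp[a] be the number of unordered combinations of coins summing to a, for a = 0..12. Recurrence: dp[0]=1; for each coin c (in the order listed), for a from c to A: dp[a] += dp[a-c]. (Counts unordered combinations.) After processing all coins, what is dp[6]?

1

after  coin     0     1     2     3     4     5     6     7     8     9    10    11    12
          5     1     0     0     0     0     1     0     0     0     0     1     0     0
          6     1     0     0     0     0     1     1     0     0     0     1     1     1
          7     1     0     0     0     0     1     1     1     0     0     1     1     2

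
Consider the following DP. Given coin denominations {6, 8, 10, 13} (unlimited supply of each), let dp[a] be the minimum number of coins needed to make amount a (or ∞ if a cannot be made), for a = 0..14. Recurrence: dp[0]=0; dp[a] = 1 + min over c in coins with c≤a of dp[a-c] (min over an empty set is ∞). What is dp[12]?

 a  0  1  2  3  4  5  6  7  8  9 10 11 12 13 14
dp  0  -  -  -  -  -  1  -  1  -  1  -  2  1  2
(- denotes ∞ / unreachable)

2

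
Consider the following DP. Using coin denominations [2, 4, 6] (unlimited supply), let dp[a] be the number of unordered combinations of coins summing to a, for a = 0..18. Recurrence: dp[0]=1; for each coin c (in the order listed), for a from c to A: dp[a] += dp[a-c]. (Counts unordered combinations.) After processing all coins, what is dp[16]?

10

after  coin     0     1     2     3     4     5     6     7     8     9    10    11    12    13    14    15    16    17    18
          2     1     0     1     0     1     0     1     0     1     0     1     0     1     0     1     0     1     0     1
          4     1     0     1     0     2     0     2     0     3     0     3     0     4     0     4     0     5     0     5
          6     1     0     1     0     2     0     3     0     4     0     5     0     7     0     8     0    10     0    12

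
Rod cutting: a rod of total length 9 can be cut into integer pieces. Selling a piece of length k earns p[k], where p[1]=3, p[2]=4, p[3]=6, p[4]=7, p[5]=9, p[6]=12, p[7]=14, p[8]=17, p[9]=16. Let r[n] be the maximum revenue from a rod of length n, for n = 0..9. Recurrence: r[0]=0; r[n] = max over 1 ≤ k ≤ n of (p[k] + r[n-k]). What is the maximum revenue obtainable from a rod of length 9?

27

   n    0    1    2    3    4    5    6    7    8    9
r[n]    0    3    6    9   12   15   18   21   24   27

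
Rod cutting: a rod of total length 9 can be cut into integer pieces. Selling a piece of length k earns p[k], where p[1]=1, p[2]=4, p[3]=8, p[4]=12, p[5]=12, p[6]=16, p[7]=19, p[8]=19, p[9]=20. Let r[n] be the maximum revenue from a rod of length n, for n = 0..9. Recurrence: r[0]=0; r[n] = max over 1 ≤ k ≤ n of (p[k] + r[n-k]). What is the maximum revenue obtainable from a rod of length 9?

   n    0    1    2    3    4    5    6    7    8    9
r[n]    0    1    4    8   12   13   16   20   24   25

25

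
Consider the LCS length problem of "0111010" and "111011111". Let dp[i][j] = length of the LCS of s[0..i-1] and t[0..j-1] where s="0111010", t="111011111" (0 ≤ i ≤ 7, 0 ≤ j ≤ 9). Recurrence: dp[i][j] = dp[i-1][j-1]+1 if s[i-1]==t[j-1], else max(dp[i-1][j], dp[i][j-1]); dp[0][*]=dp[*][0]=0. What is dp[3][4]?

2

   ''  1  1  1  0  1  1  1  1  1
''  0  0  0  0  0  0  0  0  0  0
 0  0  0  0  0  1  1  1  1  1  1
 1  0  1  1  1  1  2  2  2  2  2
 1  0  1  2  2  2  2  3  3  3  3
 1  0  1  2  3  3  3  3  4  4  4
 0  0  1  2  3  4  4  4  4  4  4
 1  0  1  2  3  4  5  5  5  5  5
 0  0  1  2  3  4  5  5  5  5  5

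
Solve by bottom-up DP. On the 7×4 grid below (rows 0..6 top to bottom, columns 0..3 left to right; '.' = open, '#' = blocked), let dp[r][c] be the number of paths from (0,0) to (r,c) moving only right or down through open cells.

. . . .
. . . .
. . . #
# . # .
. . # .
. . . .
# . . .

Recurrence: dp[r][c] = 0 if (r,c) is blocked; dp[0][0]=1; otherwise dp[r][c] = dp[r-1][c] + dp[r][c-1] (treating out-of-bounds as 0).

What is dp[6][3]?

r\c   0   1   2   3
  0   1   1   1   1
  1   1   2   3   4
  2   1   3   6   0
  3   0   3   0   0
  4   0   3   0   0
  5   0   3   3   3
  6   0   3   6   9

9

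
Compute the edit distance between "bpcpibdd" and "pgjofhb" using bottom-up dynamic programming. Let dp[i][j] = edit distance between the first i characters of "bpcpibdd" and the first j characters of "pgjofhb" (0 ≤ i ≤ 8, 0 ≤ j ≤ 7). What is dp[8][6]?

7

   ''  p  g  j  o  f  h  b
''  0  1  2  3  4  5  6  7
 b  1  1  2  3  4  5  6  6
 p  2  1  2  3  4  5  6  7
 c  3  2  2  3  4  5  6  7
 p  4  3  3  3  4  5  6  7
 i  5  4  4  4  4  5  6  7
 b  6  5  5  5  5  5  6  6
 d  7  6  6  6  6  6  6  7
 d  8  7  7  7  7  7  7  7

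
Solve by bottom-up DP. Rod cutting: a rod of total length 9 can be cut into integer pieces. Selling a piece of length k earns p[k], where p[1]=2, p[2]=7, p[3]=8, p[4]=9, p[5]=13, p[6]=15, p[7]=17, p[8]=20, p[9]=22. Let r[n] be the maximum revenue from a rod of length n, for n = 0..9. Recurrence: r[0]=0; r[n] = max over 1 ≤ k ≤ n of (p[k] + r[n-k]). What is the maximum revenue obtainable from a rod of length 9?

30

   n    0    1    2    3    4    5    6    7    8    9
r[n]    0    2    7    9   14   16   21   23   28   30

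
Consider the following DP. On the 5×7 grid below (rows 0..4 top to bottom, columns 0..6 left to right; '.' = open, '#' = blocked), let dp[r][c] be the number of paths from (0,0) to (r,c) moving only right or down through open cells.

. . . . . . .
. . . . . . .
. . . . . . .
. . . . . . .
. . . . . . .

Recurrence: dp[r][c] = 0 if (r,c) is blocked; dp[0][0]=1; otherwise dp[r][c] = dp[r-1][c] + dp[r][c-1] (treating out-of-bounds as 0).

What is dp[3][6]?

84

r\c   0   1   2   3   4   5   6
  0   1   1   1   1   1   1   1
  1   1   2   3   4   5   6   7
  2   1   3   6  10  15  21  28
  3   1   4  10  20  35  56  84
  4   1   5  15  35  70 126 210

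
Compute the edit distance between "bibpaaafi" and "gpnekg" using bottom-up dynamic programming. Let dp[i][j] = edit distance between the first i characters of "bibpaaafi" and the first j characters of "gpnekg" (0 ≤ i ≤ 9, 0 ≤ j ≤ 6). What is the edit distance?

   ''  g  p  n  e  k  g
''  0  1  2  3  4  5  6
 b  1  1  2  3  4  5  6
 i  2  2  2  3  4  5  6
 b  3  3  3  3  4  5  6
 p  4  4  3  4  4  5  6
 a  5  5  4  4  5  5  6
 a  6  6  5  5  5  6  6
 a  7  7  6  6  6  6  7
 f  8  8  7  7  7  7  7
 i  9  9  8  8  8  8  8

8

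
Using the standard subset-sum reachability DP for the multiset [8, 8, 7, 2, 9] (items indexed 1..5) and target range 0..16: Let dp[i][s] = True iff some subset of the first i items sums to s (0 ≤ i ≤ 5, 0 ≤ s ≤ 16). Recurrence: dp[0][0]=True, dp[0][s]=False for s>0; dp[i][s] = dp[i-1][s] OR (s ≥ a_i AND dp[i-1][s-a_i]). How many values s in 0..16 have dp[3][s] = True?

5

i\s   0   1   2   3   4   5   6   7   8   9  10  11  12  13  14  15  16
  0   T   F   F   F   F   F   F   F   F   F   F   F   F   F   F   F   F
  1   T   F   F   F   F   F   F   F   T   F   F   F   F   F   F   F   F
  2   T   F   F   F   F   F   F   F   T   F   F   F   F   F   F   F   T
  3   T   F   F   F   F   F   F   T   T   F   F   F   F   F   F   T   T
  4   T   F   T   F   F   F   F   T   T   T   T   F   F   F   F   T   T
  5   T   F   T   F   F   F   F   T   T   T   T   T   F   F   F   T   T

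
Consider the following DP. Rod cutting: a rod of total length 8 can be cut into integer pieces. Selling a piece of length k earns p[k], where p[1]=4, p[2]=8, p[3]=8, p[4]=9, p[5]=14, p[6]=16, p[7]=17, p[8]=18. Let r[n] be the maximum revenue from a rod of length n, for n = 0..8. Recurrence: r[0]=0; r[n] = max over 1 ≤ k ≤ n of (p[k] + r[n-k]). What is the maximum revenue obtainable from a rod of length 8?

   n    0    1    2    3    4    5    6    7    8
r[n]    0    4    8   12   16   20   24   28   32

32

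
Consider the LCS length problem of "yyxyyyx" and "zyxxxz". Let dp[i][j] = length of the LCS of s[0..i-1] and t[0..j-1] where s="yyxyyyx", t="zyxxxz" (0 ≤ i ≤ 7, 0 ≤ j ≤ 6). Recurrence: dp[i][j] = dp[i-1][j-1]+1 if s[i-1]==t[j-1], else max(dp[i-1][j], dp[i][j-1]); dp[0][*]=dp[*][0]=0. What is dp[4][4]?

   ''  z  y  x  x  x  z
''  0  0  0  0  0  0  0
 y  0  0  1  1  1  1  1
 y  0  0  1  1  1  1  1
 x  0  0  1  2  2  2  2
 y  0  0  1  2  2  2  2
 y  0  0  1  2  2  2  2
 y  0  0  1  2  2  2  2
 x  0  0  1  2  3  3  3

2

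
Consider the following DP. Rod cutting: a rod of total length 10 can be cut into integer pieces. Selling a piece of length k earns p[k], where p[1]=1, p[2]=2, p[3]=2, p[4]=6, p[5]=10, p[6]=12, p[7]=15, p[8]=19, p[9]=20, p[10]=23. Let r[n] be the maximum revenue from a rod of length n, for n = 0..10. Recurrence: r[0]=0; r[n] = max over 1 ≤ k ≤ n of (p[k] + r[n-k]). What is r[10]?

23

   n    0    1    2    3    4    5    6    7    8    9   10
r[n]    0    1    2    3    6   10   12   15   19   20   23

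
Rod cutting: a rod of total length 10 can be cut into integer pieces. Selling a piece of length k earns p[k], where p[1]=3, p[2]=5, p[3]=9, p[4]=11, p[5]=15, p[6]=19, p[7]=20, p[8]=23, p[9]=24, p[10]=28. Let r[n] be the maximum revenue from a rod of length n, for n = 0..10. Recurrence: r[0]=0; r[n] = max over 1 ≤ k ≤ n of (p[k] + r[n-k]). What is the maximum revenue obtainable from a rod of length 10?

31

   n    0    1    2    3    4    5    6    7    8    9   10
r[n]    0    3    6    9   12   15   19   22   25   28   31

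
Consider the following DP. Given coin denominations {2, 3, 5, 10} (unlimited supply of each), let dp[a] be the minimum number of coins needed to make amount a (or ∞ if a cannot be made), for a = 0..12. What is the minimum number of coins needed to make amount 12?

2

 a  0  1  2  3  4  5  6  7  8  9 10 11 12
dp  0  -  1  1  2  1  2  2  2  3  1  3  2
(- denotes ∞ / unreachable)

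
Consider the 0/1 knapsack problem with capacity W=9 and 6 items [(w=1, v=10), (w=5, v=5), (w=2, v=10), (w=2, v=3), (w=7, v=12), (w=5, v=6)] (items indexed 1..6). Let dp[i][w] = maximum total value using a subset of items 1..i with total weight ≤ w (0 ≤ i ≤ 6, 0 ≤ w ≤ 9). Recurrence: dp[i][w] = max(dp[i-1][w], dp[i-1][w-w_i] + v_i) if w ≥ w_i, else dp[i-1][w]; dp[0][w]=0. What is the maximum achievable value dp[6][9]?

i\w   0   1   2   3   4   5   6   7   8   9
  0   0   0   0   0   0   0   0   0   0   0
  1   0  10  10  10  10  10  10  10  10  10
  2   0  10  10  10  10  10  15  15  15  15
  3   0  10  10  20  20  20  20  20  25  25
  4   0  10  10  20  20  23  23  23  25  25
  5   0  10  10  20  20  23  23  23  25  25
  6   0  10  10  20  20  23  23  23  26  26

26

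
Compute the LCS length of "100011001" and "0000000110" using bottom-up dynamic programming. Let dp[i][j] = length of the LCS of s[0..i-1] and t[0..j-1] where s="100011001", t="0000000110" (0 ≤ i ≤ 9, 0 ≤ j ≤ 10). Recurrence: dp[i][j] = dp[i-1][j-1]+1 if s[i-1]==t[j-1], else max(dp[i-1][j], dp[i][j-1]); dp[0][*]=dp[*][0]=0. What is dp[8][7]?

   ''  0  0  0  0  0  0  0  1  1  0
''  0  0  0  0  0  0  0  0  0  0  0
 1  0  0  0  0  0  0  0  0  1  1  1
 0  0  1  1  1  1  1  1  1  1  1  2
 0  0  1  2  2  2  2  2  2  2  2  2
 0  0  1  2  3  3  3  3  3  3  3  3
 1  0  1  2  3  3  3  3  3  4  4  4
 1  0  1  2  3  3  3  3  3  4  5  5
 0  0  1  2  3  4  4  4  4  4  5  6
 0  0  1  2  3  4  5  5  5  5  5  6
 1  0  1  2  3  4  5  5  5  6  6  6

5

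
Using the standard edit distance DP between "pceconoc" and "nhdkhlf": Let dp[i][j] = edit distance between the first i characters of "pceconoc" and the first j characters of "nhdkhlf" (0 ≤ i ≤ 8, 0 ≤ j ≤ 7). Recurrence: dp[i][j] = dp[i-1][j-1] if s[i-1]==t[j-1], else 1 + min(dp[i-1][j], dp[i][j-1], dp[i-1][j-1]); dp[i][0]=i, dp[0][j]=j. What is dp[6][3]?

6

   ''  n  h  d  k  h  l  f
''  0  1  2  3  4  5  6  7
 p  1  1  2  3  4  5  6  7
 c  2  2  2  3  4  5  6  7
 e  3  3  3  3  4  5  6  7
 c  4  4  4  4  4  5  6  7
 o  5  5  5  5  5  5  6  7
 n  6  5  6  6  6  6  6  7
 o  7  6  6  7  7  7  7  7
 c  8  7  7  7  8  8  8  8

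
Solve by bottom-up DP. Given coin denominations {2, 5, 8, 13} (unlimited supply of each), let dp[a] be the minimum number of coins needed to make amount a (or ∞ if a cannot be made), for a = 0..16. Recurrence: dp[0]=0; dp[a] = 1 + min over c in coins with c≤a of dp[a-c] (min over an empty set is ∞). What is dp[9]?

3

 a  0  1  2  3  4  5  6  7  8  9 10 11 12 13 14 15 16
dp  0  -  1  -  2  1  3  2  1  3  2  4  3  1  4  2  2
(- denotes ∞ / unreachable)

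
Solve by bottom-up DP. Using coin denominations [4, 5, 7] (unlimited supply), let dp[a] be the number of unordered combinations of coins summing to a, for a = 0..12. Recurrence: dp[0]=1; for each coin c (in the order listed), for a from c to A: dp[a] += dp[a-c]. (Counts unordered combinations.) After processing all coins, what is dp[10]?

after  coin     0     1     2     3     4     5     6     7     8     9    10    11    12
          4     1     0     0     0     1     0     0     0     1     0     0     0     1
          5     1     0     0     0     1     1     0     0     1     1     1     0     1
          7     1     0     0     0     1     1     0     1     1     1     1     1     2

1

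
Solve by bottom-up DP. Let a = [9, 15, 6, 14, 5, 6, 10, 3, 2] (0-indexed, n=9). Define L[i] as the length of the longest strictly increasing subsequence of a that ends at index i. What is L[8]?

1

   i    0    1    2    3    4    5    6    7    8
a[i]    9   15    6   14    5    6   10    3    2
L[i]    1    2    1    2    1    2    3    1    1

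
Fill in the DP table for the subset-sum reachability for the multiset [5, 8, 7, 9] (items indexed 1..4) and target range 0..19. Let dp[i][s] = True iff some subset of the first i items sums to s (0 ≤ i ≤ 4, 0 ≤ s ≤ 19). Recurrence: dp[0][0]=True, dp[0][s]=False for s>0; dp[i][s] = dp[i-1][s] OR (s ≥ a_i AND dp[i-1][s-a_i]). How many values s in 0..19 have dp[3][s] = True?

i\s   0   1   2   3   4   5   6   7   8   9  10  11  12  13  14  15  16  17  18  19
  0   T   F   F   F   F   F   F   F   F   F   F   F   F   F   F   F   F   F   F   F
  1   T   F   F   F   F   T   F   F   F   F   F   F   F   F   F   F   F   F   F   F
  2   T   F   F   F   F   T   F   F   T   F   F   F   F   T   F   F   F   F   F   F
  3   T   F   F   F   F   T   F   T   T   F   F   F   T   T   F   T   F   F   F   F
  4   T   F   F   F   F   T   F   T   T   T   F   F   T   T   T   T   T   T   F   F

7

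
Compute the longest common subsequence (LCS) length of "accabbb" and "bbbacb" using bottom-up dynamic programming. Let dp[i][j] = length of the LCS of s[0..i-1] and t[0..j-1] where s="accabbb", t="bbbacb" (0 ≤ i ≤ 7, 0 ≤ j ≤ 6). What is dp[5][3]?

   ''  b  b  b  a  c  b
''  0  0  0  0  0  0  0
 a  0  0  0  0  1  1  1
 c  0  0  0  0  1  2  2
 c  0  0  0  0  1  2  2
 a  0  0  0  0  1  2  2
 b  0  1  1  1  1  2  3
 b  0  1  2  2  2  2  3
 b  0  1  2  3  3  3  3

1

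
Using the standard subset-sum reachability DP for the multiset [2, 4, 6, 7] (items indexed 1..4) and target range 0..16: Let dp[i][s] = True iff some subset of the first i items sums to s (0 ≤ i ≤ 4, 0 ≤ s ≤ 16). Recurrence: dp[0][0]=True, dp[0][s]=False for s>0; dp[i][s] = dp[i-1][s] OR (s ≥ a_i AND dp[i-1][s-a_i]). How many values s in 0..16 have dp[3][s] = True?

i\s   0   1   2   3   4   5   6   7   8   9  10  11  12  13  14  15  16
  0   T   F   F   F   F   F   F   F   F   F   F   F   F   F   F   F   F
  1   T   F   T   F   F   F   F   F   F   F   F   F   F   F   F   F   F
  2   T   F   T   F   T   F   T   F   F   F   F   F   F   F   F   F   F
  3   T   F   T   F   T   F   T   F   T   F   T   F   T   F   F   F   F
  4   T   F   T   F   T   F   T   T   T   T   T   T   T   T   F   T   F

7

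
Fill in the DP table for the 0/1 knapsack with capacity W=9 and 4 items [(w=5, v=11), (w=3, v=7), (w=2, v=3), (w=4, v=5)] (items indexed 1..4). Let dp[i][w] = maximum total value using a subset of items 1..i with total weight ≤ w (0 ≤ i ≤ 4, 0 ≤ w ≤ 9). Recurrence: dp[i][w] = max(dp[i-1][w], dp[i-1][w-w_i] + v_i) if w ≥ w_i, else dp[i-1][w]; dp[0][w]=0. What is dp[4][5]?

11

i\w   0   1   2   3   4   5   6   7   8   9
  0   0   0   0   0   0   0   0   0   0   0
  1   0   0   0   0   0  11  11  11  11  11
  2   0   0   0   7   7  11  11  11  18  18
  3   0   0   3   7   7  11  11  14  18  18
  4   0   0   3   7   7  11  11  14  18  18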